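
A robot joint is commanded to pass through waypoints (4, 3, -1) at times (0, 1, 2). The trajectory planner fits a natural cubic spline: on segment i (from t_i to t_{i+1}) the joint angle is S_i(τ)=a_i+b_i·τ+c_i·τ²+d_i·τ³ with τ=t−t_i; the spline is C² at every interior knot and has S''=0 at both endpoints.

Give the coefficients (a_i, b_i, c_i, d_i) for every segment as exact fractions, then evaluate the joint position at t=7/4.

Δ: Δ0=-1, Δ1=-4
row 1: diag=4, rhs=-18; c'=1/4, d'=-9/2
back: M1=-9/2
M: M0=0, M1=-9/2, M2=0
seg 0: a=4, c=M0/2=0, d=(M1−M0)/(6·1)=-3/4, b=Δ0−h0·(2M0+M1)/6=-1/4
seg 1: a=3, c=M1/2=-9/4, d=(M2−M1)/(6·1)=3/4, b=Δ1−h1·(2M1+M2)/6=-5/2
t_q=7/4 → seg 1, τ=3/4; S=3+-5/2·τ+-9/4·τ²+3/4·τ³=45/256

  seg 0: a=4 b=-1/4 c=0 d=-3/4
  seg 1: a=3 b=-5/2 c=-9/4 d=3/4
S(7/4) = 45/256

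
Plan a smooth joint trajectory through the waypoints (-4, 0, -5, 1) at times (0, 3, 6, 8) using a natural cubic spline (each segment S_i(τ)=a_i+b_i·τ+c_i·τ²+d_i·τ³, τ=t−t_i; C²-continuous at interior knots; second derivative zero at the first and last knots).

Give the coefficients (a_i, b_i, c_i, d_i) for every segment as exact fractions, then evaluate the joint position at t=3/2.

Δ: Δ0=4/3, Δ1=-5/3, Δ2=3
row 1: diag=12, rhs=-18; c'=1/4, d'=-3/2
row 2: denom=10−3·1/4=37/4; d'=(28−3·-3/2)/(37/4)=130/37
back: M2=130/37
back: M1=-3/2−1/4·130/37=-88/37
M: M0=0, M1=-88/37, M2=130/37, M3=0
seg 0: a=-4, c=M0/2=0, d=(M1−M0)/(6·3)=-44/333, b=Δ0−h0·(2M0+M1)/6=280/111
seg 1: a=0, c=M1/2=-44/37, d=(M2−M1)/(6·3)=109/333, b=Δ1−h1·(2M1+M2)/6=-116/111
seg 2: a=-5, c=M2/2=65/37, d=(M3−M2)/(6·2)=-65/222, b=Δ2−h2·(2M2+M3)/6=73/111
t_q=3/2 → seg 0, τ=3/2; S=-4+280/111·τ+0·τ²+-44/333·τ³=-49/74

  seg 0: a=-4 b=280/111 c=0 d=-44/333
  seg 1: a=0 b=-116/111 c=-44/37 d=109/333
  seg 2: a=-5 b=73/111 c=65/37 d=-65/222
S(3/2) = -49/74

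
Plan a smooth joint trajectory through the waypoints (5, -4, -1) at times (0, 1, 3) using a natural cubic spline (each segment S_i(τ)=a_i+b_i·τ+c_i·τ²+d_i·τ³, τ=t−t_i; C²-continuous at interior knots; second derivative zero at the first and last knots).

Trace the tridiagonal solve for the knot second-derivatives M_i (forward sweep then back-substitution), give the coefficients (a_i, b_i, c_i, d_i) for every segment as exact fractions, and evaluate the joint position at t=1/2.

  seg 0: a=5 b=-43/4 c=0 d=7/4
  seg 1: a=-4 b=-11/2 c=21/4 d=-7/8
S(1/2) = -5/32

Δ: Δ0=-9, Δ1=3/2
row 1: diag=6, rhs=63; c'=1/3, d'=21/2
back: M1=21/2
M: M0=0, M1=21/2, M2=0
seg 0: a=5, c=M0/2=0, d=(M1−M0)/(6·1)=7/4, b=Δ0−h0·(2M0+M1)/6=-43/4
seg 1: a=-4, c=M1/2=21/4, d=(M2−M1)/(6·2)=-7/8, b=Δ1−h1·(2M1+M2)/6=-11/2
t_q=1/2 → seg 0, τ=1/2; S=5+-43/4·τ+0·τ²+7/4·τ³=-5/32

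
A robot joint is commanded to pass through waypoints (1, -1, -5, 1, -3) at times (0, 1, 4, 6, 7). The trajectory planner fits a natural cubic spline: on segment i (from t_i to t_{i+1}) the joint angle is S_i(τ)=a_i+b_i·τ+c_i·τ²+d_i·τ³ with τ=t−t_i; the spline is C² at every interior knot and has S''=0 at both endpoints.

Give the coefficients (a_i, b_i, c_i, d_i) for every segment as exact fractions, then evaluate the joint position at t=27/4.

  seg 0: a=1 b=-1058/591 c=0 d=-124/591
  seg 1: a=-1 b=-1430/591 c=-124/197 d=586/1773
  seg 2: a=-5 b=1612/591 c=462/197 d=-2611/2364
  seg 3: a=1 b=-677/591 c=-1687/394 d=1687/1182
S(27/4) = -41997/25216

Δ: Δ0=-2, Δ1=-4/3, Δ2=3, Δ3=-4
row 1: diag=8, rhs=4; c'=3/8, d'=1/2
row 2: denom=10−3·3/8=71/8; d'=(26−3·1/2)/(71/8)=196/71
row 3: denom=6−2·16/71=394/71; d'=(-42−2·196/71)/(394/71)=-1687/197
back: M3=-1687/197
back: M2=196/71−16/71·-1687/197=924/197
back: M1=1/2−3/8·924/197=-248/197
M: M0=0, M1=-248/197, M2=924/197, M3=-1687/197, M4=0
seg 0: a=1, c=M0/2=0, d=(M1−M0)/(6·1)=-124/591, b=Δ0−h0·(2M0+M1)/6=-1058/591
seg 1: a=-1, c=M1/2=-124/197, d=(M2−M1)/(6·3)=586/1773, b=Δ1−h1·(2M1+M2)/6=-1430/591
seg 2: a=-5, c=M2/2=462/197, d=(M3−M2)/(6·2)=-2611/2364, b=Δ2−h2·(2M2+M3)/6=1612/591
seg 3: a=1, c=M3/2=-1687/394, d=(M4−M3)/(6·1)=1687/1182, b=Δ3−h3·(2M3+M4)/6=-677/591
t_q=27/4 → seg 3, τ=3/4; S=1+-677/591·τ+-1687/394·τ²+1687/1182·τ³=-41997/25216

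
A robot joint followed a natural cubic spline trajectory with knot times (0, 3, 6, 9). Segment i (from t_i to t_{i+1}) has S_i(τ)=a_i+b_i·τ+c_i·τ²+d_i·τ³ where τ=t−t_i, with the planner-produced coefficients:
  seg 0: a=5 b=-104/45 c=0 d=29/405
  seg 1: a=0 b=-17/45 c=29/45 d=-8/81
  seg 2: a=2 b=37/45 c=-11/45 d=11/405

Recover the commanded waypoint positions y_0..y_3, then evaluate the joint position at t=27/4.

y_0 = S_0(0) = a_0 = 5
y_1 = S_1(0) = a_1 = 0
y_2 = S_2(0) = a_2 = 2
y_3 = S_2(3) = 3
t_q=27/4 is in segment 2 (τ=3/4); S_2(τ)=797/320

y_0=5 y_1=0 y_2=2 y_3=3
S(27/4) = 797/320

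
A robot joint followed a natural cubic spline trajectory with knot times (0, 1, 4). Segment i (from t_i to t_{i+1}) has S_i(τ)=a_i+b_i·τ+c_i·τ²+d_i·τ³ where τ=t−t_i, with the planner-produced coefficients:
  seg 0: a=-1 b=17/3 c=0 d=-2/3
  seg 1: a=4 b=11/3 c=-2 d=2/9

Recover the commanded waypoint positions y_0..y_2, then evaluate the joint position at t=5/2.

y_0 = S_0(0) = a_0 = -1
y_1 = S_1(0) = a_1 = 4
y_2 = S_1(3) = 3
t_q=5/2 is in segment 1 (τ=3/2); S_1(τ)=23/4

y_0=-1 y_1=4 y_2=3
S(5/2) = 23/4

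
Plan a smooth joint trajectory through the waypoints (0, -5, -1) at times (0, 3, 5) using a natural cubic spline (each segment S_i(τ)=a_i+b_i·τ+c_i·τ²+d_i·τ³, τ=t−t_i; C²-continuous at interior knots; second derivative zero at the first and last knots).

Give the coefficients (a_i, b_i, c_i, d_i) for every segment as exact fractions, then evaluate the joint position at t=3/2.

Δ: Δ0=-5/3, Δ1=2
row 1: diag=10, rhs=22; c'=1/5, d'=11/5
back: M1=11/5
M: M0=0, M1=11/5, M2=0
seg 0: a=0, c=M0/2=0, d=(M1−M0)/(6·3)=11/90, b=Δ0−h0·(2M0+M1)/6=-83/30
seg 1: a=-5, c=M1/2=11/10, d=(M2−M1)/(6·2)=-11/60, b=Δ1−h1·(2M1+M2)/6=8/15
t_q=3/2 → seg 0, τ=3/2; S=0+-83/30·τ+0·τ²+11/90·τ³=-299/80

  seg 0: a=0 b=-83/30 c=0 d=11/90
  seg 1: a=-5 b=8/15 c=11/10 d=-11/60
S(3/2) = -299/80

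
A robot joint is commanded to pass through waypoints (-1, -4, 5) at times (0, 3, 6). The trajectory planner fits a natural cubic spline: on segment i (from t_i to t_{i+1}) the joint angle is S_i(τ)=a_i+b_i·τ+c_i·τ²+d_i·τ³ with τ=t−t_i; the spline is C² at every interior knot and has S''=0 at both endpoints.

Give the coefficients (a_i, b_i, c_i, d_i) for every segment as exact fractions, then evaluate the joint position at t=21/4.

  seg 0: a=-1 b=-2 c=0 d=1/9
  seg 1: a=-4 b=1 c=1 d=-1/9
S(21/4) = 131/64

Δ: Δ0=-1, Δ1=3
row 1: diag=12, rhs=24; c'=1/4, d'=2
back: M1=2
M: M0=0, M1=2, M2=0
seg 0: a=-1, c=M0/2=0, d=(M1−M0)/(6·3)=1/9, b=Δ0−h0·(2M0+M1)/6=-2
seg 1: a=-4, c=M1/2=1, d=(M2−M1)/(6·3)=-1/9, b=Δ1−h1·(2M1+M2)/6=1
t_q=21/4 → seg 1, τ=9/4; S=-4+1·τ+1·τ²+-1/9·τ³=131/64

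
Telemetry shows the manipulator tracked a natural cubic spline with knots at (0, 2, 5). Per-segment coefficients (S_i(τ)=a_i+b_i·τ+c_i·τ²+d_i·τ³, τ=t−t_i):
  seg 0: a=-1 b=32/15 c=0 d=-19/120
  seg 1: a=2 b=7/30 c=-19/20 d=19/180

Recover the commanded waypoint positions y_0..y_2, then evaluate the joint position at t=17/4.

y_0=-1 y_1=2 y_2=-3
S(17/4) = -277/256

y_0 = S_0(0) = a_0 = -1
y_1 = S_1(0) = a_1 = 2
y_2 = S_1(3) = -3
t_q=17/4 is in segment 1 (τ=9/4); S_1(τ)=-277/256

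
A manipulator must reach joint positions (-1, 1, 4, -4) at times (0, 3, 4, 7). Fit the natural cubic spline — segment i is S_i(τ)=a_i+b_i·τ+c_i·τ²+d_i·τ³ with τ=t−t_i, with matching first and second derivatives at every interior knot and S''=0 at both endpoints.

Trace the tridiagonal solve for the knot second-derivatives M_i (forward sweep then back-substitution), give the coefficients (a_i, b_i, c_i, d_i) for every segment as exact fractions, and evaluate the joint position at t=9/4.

  seg 0: a=-1 b=-31/63 c=0 d=73/567
  seg 1: a=1 b=188/63 c=73/63 d=-8/7
  seg 2: a=4 b=118/63 c=-143/63 d=143/567
S(9/4) = -41/64

Δ: Δ0=2/3, Δ1=3, Δ2=-8/3
row 1: diag=8, rhs=14; c'=1/8, d'=7/4
row 2: denom=8−1·1/8=63/8; d'=(-34−1·7/4)/(63/8)=-286/63
back: M2=-286/63
back: M1=7/4−1/8·-286/63=146/63
M: M0=0, M1=146/63, M2=-286/63, M3=0
seg 0: a=-1, c=M0/2=0, d=(M1−M0)/(6·3)=73/567, b=Δ0−h0·(2M0+M1)/6=-31/63
seg 1: a=1, c=M1/2=73/63, d=(M2−M1)/(6·1)=-8/7, b=Δ1−h1·(2M1+M2)/6=188/63
seg 2: a=4, c=M2/2=-143/63, d=(M3−M2)/(6·3)=143/567, b=Δ2−h2·(2M2+M3)/6=118/63
t_q=9/4 → seg 0, τ=9/4; S=-1+-31/63·τ+0·τ²+73/567·τ³=-41/64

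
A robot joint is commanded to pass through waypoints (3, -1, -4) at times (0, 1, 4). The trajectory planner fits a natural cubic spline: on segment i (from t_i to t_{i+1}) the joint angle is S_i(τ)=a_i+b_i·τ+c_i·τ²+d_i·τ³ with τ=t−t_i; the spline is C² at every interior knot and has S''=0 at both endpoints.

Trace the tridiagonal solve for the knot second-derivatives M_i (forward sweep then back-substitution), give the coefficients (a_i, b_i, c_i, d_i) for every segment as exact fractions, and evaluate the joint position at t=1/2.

  seg 0: a=3 b=-35/8 c=0 d=3/8
  seg 1: a=-1 b=-13/4 c=9/8 d=-1/8
S(1/2) = 55/64

Δ: Δ0=-4, Δ1=-1
row 1: diag=8, rhs=18; c'=3/8, d'=9/4
back: M1=9/4
M: M0=0, M1=9/4, M2=0
seg 0: a=3, c=M0/2=0, d=(M1−M0)/(6·1)=3/8, b=Δ0−h0·(2M0+M1)/6=-35/8
seg 1: a=-1, c=M1/2=9/8, d=(M2−M1)/(6·3)=-1/8, b=Δ1−h1·(2M1+M2)/6=-13/4
t_q=1/2 → seg 0, τ=1/2; S=3+-35/8·τ+0·τ²+3/8·τ³=55/64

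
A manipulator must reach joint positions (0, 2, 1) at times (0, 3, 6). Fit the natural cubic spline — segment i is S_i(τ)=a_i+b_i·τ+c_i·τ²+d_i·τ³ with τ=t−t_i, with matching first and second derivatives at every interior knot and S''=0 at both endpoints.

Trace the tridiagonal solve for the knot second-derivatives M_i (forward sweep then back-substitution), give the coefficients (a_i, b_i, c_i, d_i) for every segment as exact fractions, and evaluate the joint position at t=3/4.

Δ: Δ0=2/3, Δ1=-1/3
row 1: diag=12, rhs=-6; c'=1/4, d'=-1/2
back: M1=-1/2
M: M0=0, M1=-1/2, M2=0
seg 0: a=0, c=M0/2=0, d=(M1−M0)/(6·3)=-1/36, b=Δ0−h0·(2M0+M1)/6=11/12
seg 1: a=2, c=M1/2=-1/4, d=(M2−M1)/(6·3)=1/36, b=Δ1−h1·(2M1+M2)/6=1/6
t_q=3/4 → seg 0, τ=3/4; S=0+11/12·τ+0·τ²+-1/36·τ³=173/256

  seg 0: a=0 b=11/12 c=0 d=-1/36
  seg 1: a=2 b=1/6 c=-1/4 d=1/36
S(3/4) = 173/256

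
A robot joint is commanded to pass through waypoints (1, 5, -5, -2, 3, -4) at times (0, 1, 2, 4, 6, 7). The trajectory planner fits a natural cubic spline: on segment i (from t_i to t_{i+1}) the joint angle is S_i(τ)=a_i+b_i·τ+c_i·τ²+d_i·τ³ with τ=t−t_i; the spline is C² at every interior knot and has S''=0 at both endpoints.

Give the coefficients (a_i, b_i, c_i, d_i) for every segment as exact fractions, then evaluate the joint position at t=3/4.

  seg 0: a=1 b=1870/229 c=0 d=-954/229
  seg 1: a=5 b=-992/229 c=-2862/229 d=1564/229
  seg 2: a=-5 b=-2024/229 c=1830/229 d=-2585/1832
  seg 3: a=-2 b=2837/458 c=-435/916 d=-1257/1832
  seg 4: a=3 b=-902/229 c=-2103/458 d=701/458
S(3/4) = 39329/7328

Δ: Δ0=4, Δ1=-10, Δ2=3/2, Δ3=5/2, Δ4=-7
row 1: diag=4, rhs=-84; c'=1/4, d'=-21
row 2: denom=6−1·1/4=23/4; d'=(69−1·-21)/(23/4)=360/23
row 3: denom=8−2·8/23=168/23; d'=(6−2·360/23)/(168/23)=-97/28
row 4: denom=6−2·23/84=229/42; d'=(-57−2·-97/28)/(229/42)=-2103/229
back: M4=-2103/229
back: M3=-97/28−23/84·-2103/229=-435/458
back: M2=360/23−8/23·-435/458=3660/229
back: M1=-21−1/4·3660/229=-5724/229
M: M0=0, M1=-5724/229, M2=3660/229, M3=-435/458, M4=-2103/229, M5=0
seg 0: a=1, c=M0/2=0, d=(M1−M0)/(6·1)=-954/229, b=Δ0−h0·(2M0+M1)/6=1870/229
seg 1: a=5, c=M1/2=-2862/229, d=(M2−M1)/(6·1)=1564/229, b=Δ1−h1·(2M1+M2)/6=-992/229
seg 2: a=-5, c=M2/2=1830/229, d=(M3−M2)/(6·2)=-2585/1832, b=Δ2−h2·(2M2+M3)/6=-2024/229
seg 3: a=-2, c=M3/2=-435/916, d=(M4−M3)/(6·2)=-1257/1832, b=Δ3−h3·(2M3+M4)/6=2837/458
seg 4: a=3, c=M4/2=-2103/458, d=(M5−M4)/(6·1)=701/458, b=Δ4−h4·(2M4+M5)/6=-902/229
t_q=3/4 → seg 0, τ=3/4; S=1+1870/229·τ+0·τ²+-954/229·τ³=39329/7328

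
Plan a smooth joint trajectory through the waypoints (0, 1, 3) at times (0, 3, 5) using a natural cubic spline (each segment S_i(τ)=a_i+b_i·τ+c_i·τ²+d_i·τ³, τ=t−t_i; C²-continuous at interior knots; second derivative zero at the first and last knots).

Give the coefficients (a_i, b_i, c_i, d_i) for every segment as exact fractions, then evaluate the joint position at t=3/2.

Δ: Δ0=1/3, Δ1=1
row 1: diag=10, rhs=4; c'=1/5, d'=2/5
back: M1=2/5
M: M0=0, M1=2/5, M2=0
seg 0: a=0, c=M0/2=0, d=(M1−M0)/(6·3)=1/45, b=Δ0−h0·(2M0+M1)/6=2/15
seg 1: a=1, c=M1/2=1/5, d=(M2−M1)/(6·2)=-1/30, b=Δ1−h1·(2M1+M2)/6=11/15
t_q=3/2 → seg 0, τ=3/2; S=0+2/15·τ+0·τ²+1/45·τ³=11/40

  seg 0: a=0 b=2/15 c=0 d=1/45
  seg 1: a=1 b=11/15 c=1/5 d=-1/30
S(3/2) = 11/40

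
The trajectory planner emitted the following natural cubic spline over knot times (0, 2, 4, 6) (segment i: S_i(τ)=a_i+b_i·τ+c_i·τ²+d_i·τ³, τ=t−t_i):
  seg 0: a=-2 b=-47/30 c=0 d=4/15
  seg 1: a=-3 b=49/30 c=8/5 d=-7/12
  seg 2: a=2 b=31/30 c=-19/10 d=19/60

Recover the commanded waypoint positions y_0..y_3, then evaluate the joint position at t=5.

y_0=-2 y_1=-3 y_2=2 y_3=-1
S(5) = 29/20

y_0 = S_0(0) = a_0 = -2
y_1 = S_1(0) = a_1 = -3
y_2 = S_2(0) = a_2 = 2
y_3 = S_2(2) = -1
t_q=5 is in segment 2 (τ=1); S_2(τ)=29/20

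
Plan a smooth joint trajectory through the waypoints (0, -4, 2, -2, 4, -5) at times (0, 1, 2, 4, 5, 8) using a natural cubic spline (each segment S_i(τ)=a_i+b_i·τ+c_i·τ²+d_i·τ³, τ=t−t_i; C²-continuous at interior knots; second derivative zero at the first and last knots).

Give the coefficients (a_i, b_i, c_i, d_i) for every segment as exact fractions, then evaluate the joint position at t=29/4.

  seg 0: a=0 b=-6834/953 c=0 d=3022/953
  seg 1: a=-4 b=2232/953 c=9066/953 d=-5580/953
  seg 2: a=2 b=3624/953 c=-7674/953 d=4909/1906
  seg 3: a=-2 b=2382/953 c=7053/953 d=-3717/953
  seg 4: a=4 b=5337/953 c=-4098/953 d=1366/2859
S(29/4) = 8341/30496

Δ: Δ0=-4, Δ1=6, Δ2=-2, Δ3=6, Δ4=-3
row 1: diag=4, rhs=60; c'=1/4, d'=15
row 2: denom=6−1·1/4=23/4; d'=(-48−1·15)/(23/4)=-252/23
row 3: denom=6−2·8/23=122/23; d'=(48−2·-252/23)/(122/23)=804/61
row 4: denom=8−1·23/122=953/122; d'=(-54−1·804/61)/(953/122)=-8196/953
back: M4=-8196/953
back: M3=804/61−23/122·-8196/953=14106/953
back: M2=-252/23−8/23·14106/953=-15348/953
back: M1=15−1/4·-15348/953=18132/953
M: M0=0, M1=18132/953, M2=-15348/953, M3=14106/953, M4=-8196/953, M5=0
seg 0: a=0, c=M0/2=0, d=(M1−M0)/(6·1)=3022/953, b=Δ0−h0·(2M0+M1)/6=-6834/953
seg 1: a=-4, c=M1/2=9066/953, d=(M2−M1)/(6·1)=-5580/953, b=Δ1−h1·(2M1+M2)/6=2232/953
seg 2: a=2, c=M2/2=-7674/953, d=(M3−M2)/(6·2)=4909/1906, b=Δ2−h2·(2M2+M3)/6=3624/953
seg 3: a=-2, c=M3/2=7053/953, d=(M4−M3)/(6·1)=-3717/953, b=Δ3−h3·(2M3+M4)/6=2382/953
seg 4: a=4, c=M4/2=-4098/953, d=(M5−M4)/(6·3)=1366/2859, b=Δ4−h4·(2M4+M5)/6=5337/953
t_q=29/4 → seg 4, τ=9/4; S=4+5337/953·τ+-4098/953·τ²+1366/2859·τ³=8341/30496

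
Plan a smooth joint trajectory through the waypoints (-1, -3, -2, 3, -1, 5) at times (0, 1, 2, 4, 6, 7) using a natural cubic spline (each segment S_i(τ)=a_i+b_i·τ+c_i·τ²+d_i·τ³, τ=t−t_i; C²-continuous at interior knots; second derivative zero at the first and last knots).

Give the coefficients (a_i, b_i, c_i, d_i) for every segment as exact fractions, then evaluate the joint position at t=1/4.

  seg 0: a=-1 b=-600/229 c=0 d=142/229
  seg 1: a=-3 b=-174/229 c=426/229 d=-23/229
  seg 2: a=-2 b=609/229 c=357/229 d=-1501/1832
  seg 3: a=3 b=-429/458 c=-3075/916 d=647/458
  seg 4: a=-1 b=1185/458 c=4689/916 d=-1563/916
S(1/4) = -12057/7328

Δ: Δ0=-2, Δ1=1, Δ2=5/2, Δ3=-2, Δ4=6
row 1: diag=4, rhs=18; c'=1/4, d'=9/2
row 2: denom=6−1·1/4=23/4; d'=(9−1·9/2)/(23/4)=18/23
row 3: denom=8−2·8/23=168/23; d'=(-27−2·18/23)/(168/23)=-219/56
row 4: denom=6−2·23/84=229/42; d'=(48−2·-219/56)/(229/42)=4689/458
back: M4=4689/458
back: M3=-219/56−23/84·4689/458=-3075/458
back: M2=18/23−8/23·-3075/458=714/229
back: M1=9/2−1/4·714/229=852/229
M: M0=0, M1=852/229, M2=714/229, M3=-3075/458, M4=4689/458, M5=0
seg 0: a=-1, c=M0/2=0, d=(M1−M0)/(6·1)=142/229, b=Δ0−h0·(2M0+M1)/6=-600/229
seg 1: a=-3, c=M1/2=426/229, d=(M2−M1)/(6·1)=-23/229, b=Δ1−h1·(2M1+M2)/6=-174/229
seg 2: a=-2, c=M2/2=357/229, d=(M3−M2)/(6·2)=-1501/1832, b=Δ2−h2·(2M2+M3)/6=609/229
seg 3: a=3, c=M3/2=-3075/916, d=(M4−M3)/(6·2)=647/458, b=Δ3−h3·(2M3+M4)/6=-429/458
seg 4: a=-1, c=M4/2=4689/916, d=(M5−M4)/(6·1)=-1563/916, b=Δ4−h4·(2M4+M5)/6=1185/458
t_q=1/4 → seg 0, τ=1/4; S=-1+-600/229·τ+0·τ²+142/229·τ³=-12057/7328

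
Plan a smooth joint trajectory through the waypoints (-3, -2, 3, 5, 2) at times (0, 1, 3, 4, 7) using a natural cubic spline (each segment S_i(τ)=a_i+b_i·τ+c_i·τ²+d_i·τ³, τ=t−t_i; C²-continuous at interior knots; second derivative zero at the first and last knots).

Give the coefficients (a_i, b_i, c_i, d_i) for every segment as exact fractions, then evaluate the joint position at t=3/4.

  seg 0: a=-3 b=71/100 c=0 d=29/100
  seg 1: a=-2 b=79/50 c=87/100 d=-41/200
  seg 2: a=3 b=13/5 c=-9/25 d=-6/25
  seg 3: a=5 b=29/25 c=-27/25 d=3/25
S(3/4) = -15009/6400

Δ: Δ0=1, Δ1=5/2, Δ2=2, Δ3=-1
row 1: diag=6, rhs=9; c'=1/3, d'=3/2
row 2: denom=6−2·1/3=16/3; d'=(-3−2·3/2)/(16/3)=-9/8
row 3: denom=8−1·3/16=125/16; d'=(-18−1·-9/8)/(125/16)=-54/25
back: M3=-54/25
back: M2=-9/8−3/16·-54/25=-18/25
back: M1=3/2−1/3·-18/25=87/50
M: M0=0, M1=87/50, M2=-18/25, M3=-54/25, M4=0
seg 0: a=-3, c=M0/2=0, d=(M1−M0)/(6·1)=29/100, b=Δ0−h0·(2M0+M1)/6=71/100
seg 1: a=-2, c=M1/2=87/100, d=(M2−M1)/(6·2)=-41/200, b=Δ1−h1·(2M1+M2)/6=79/50
seg 2: a=3, c=M2/2=-9/25, d=(M3−M2)/(6·1)=-6/25, b=Δ2−h2·(2M2+M3)/6=13/5
seg 3: a=5, c=M3/2=-27/25, d=(M4−M3)/(6·3)=3/25, b=Δ3−h3·(2M3+M4)/6=29/25
t_q=3/4 → seg 0, τ=3/4; S=-3+71/100·τ+0·τ²+29/100·τ³=-15009/6400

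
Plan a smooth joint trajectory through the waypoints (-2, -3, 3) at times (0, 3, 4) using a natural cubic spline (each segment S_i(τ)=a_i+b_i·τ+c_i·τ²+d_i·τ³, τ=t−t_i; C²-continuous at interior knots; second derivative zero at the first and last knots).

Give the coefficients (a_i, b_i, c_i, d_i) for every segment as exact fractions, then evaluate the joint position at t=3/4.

  seg 0: a=-2 b=-65/24 c=0 d=19/72
  seg 1: a=-3 b=53/12 c=19/8 d=-19/24
S(3/4) = -2007/512

Δ: Δ0=-1/3, Δ1=6
row 1: diag=8, rhs=38; c'=1/8, d'=19/4
back: M1=19/4
M: M0=0, M1=19/4, M2=0
seg 0: a=-2, c=M0/2=0, d=(M1−M0)/(6·3)=19/72, b=Δ0−h0·(2M0+M1)/6=-65/24
seg 1: a=-3, c=M1/2=19/8, d=(M2−M1)/(6·1)=-19/24, b=Δ1−h1·(2M1+M2)/6=53/12
t_q=3/4 → seg 0, τ=3/4; S=-2+-65/24·τ+0·τ²+19/72·τ³=-2007/512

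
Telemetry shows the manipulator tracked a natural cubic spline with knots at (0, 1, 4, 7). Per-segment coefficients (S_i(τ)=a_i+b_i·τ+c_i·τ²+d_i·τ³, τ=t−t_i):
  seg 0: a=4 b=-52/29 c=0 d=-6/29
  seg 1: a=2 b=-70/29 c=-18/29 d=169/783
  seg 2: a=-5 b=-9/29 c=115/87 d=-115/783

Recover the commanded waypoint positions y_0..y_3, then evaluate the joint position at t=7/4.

y_0 = S_0(0) = a_0 = 4
y_1 = S_1(0) = a_1 = 2
y_2 = S_2(0) = a_2 = -5
y_3 = S_2(3) = 2
t_q=7/4 is in segment 1 (τ=3/4); S_1(τ)=-127/1856

y_0=4 y_1=2 y_2=-5 y_3=2
S(7/4) = -127/1856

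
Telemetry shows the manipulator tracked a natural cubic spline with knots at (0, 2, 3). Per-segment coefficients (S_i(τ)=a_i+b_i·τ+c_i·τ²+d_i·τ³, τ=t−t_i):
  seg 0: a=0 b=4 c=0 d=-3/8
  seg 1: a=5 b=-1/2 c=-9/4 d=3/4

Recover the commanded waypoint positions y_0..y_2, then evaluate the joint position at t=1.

y_0 = S_0(0) = a_0 = 0
y_1 = S_1(0) = a_1 = 5
y_2 = S_1(1) = 3
t_q=1 is in segment 0 (τ=1); S_0(τ)=29/8

y_0=0 y_1=5 y_2=3
S(1) = 29/8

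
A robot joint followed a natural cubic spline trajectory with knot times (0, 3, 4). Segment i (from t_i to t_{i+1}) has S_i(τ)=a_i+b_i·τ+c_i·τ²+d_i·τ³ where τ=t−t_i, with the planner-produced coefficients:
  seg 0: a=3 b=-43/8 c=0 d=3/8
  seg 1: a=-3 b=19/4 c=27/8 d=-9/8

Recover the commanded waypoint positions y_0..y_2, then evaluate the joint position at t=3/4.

y_0=3 y_1=-3 y_2=4
S(3/4) = -447/512

y_0 = S_0(0) = a_0 = 3
y_1 = S_1(0) = a_1 = -3
y_2 = S_1(1) = 4
t_q=3/4 is in segment 0 (τ=3/4); S_0(τ)=-447/512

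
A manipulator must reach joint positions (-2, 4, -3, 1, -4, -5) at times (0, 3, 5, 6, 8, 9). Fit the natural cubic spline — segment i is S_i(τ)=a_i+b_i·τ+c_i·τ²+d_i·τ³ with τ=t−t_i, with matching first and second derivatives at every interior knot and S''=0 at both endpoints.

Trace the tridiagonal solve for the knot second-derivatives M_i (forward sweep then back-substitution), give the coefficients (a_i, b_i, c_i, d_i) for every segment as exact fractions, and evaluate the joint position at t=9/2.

  seg 0: a=-2 b=8225/1732 c=0 d=-529/1732
  seg 1: a=4 b=-3029/866 c=-4761/1732 d=4759/3464
  seg 2: a=-3 b=863/433 c=2379/433 d=-1510/433
  seg 3: a=1 b=1091/433 c=-2151/433 d=4257/3464
  seg 4: a=-4 b=-2255/866 c=4167/1732 d=-1389/1732
S(9/2) = -77447/27712

Δ: Δ0=2, Δ1=-7/2, Δ2=4, Δ3=-5/2, Δ4=-1
row 1: diag=10, rhs=-33; c'=1/5, d'=-33/10
row 2: denom=6−2·1/5=28/5; d'=(45−2·-33/10)/(28/5)=129/14
row 3: denom=6−1·5/28=163/28; d'=(-39−1·129/14)/(163/28)=-1350/163
row 4: denom=6−2·56/163=866/163; d'=(9−2·-1350/163)/(866/163)=4167/866
back: M4=4167/866
back: M3=-1350/163−56/163·4167/866=-4302/433
back: M2=129/14−5/28·-4302/433=4758/433
back: M1=-33/10−1/5·4758/433=-4761/866
M: M0=0, M1=-4761/866, M2=4758/433, M3=-4302/433, M4=4167/866, M5=0
seg 0: a=-2, c=M0/2=0, d=(M1−M0)/(6·3)=-529/1732, b=Δ0−h0·(2M0+M1)/6=8225/1732
seg 1: a=4, c=M1/2=-4761/1732, d=(M2−M1)/(6·2)=4759/3464, b=Δ1−h1·(2M1+M2)/6=-3029/866
seg 2: a=-3, c=M2/2=2379/433, d=(M3−M2)/(6·1)=-1510/433, b=Δ2−h2·(2M2+M3)/6=863/433
seg 3: a=1, c=M3/2=-2151/433, d=(M4−M3)/(6·2)=4257/3464, b=Δ3−h3·(2M3+M4)/6=1091/433
seg 4: a=-4, c=M4/2=4167/1732, d=(M5−M4)/(6·1)=-1389/1732, b=Δ4−h4·(2M4+M5)/6=-2255/866
t_q=9/2 → seg 1, τ=3/2; S=4+-3029/866·τ+-4761/1732·τ²+4759/3464·τ³=-77447/27712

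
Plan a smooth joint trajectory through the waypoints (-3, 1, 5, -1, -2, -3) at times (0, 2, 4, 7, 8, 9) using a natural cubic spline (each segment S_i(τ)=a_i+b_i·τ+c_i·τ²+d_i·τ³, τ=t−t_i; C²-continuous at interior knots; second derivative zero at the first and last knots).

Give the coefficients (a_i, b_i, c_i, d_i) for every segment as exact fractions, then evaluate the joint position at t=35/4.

  seg 0: a=-3 b=898/517 c=0 d=34/517
  seg 1: a=1 b=1306/517 c=204/517 d=-170/517
  seg 2: a=5 b=82/517 c=-816/517 d=148/517
  seg 3: a=-1 b=-818/517 c=516/517 d=-215/517
  seg 4: a=-2 b=-431/517 c=-129/517 d=43/517
S(35/4) = -90347/33088

Δ: Δ0=2, Δ1=2, Δ2=-2, Δ3=-1, Δ4=-1
row 1: diag=8, rhs=0; c'=1/4, d'=0
row 2: denom=10−2·1/4=19/2; d'=(-24−2·0)/(19/2)=-48/19
row 3: denom=8−3·6/19=134/19; d'=(6−3·-48/19)/(134/19)=129/67
row 4: denom=4−1·19/134=517/134; d'=(0−1·129/67)/(517/134)=-258/517
back: M4=-258/517
back: M3=129/67−19/134·-258/517=1032/517
back: M2=-48/19−6/19·1032/517=-1632/517
back: M1=0−1/4·-1632/517=408/517
M: M0=0, M1=408/517, M2=-1632/517, M3=1032/517, M4=-258/517, M5=0
seg 0: a=-3, c=M0/2=0, d=(M1−M0)/(6·2)=34/517, b=Δ0−h0·(2M0+M1)/6=898/517
seg 1: a=1, c=M1/2=204/517, d=(M2−M1)/(6·2)=-170/517, b=Δ1−h1·(2M1+M2)/6=1306/517
seg 2: a=5, c=M2/2=-816/517, d=(M3−M2)/(6·3)=148/517, b=Δ2−h2·(2M2+M3)/6=82/517
seg 3: a=-1, c=M3/2=516/517, d=(M4−M3)/(6·1)=-215/517, b=Δ3−h3·(2M3+M4)/6=-818/517
seg 4: a=-2, c=M4/2=-129/517, d=(M5−M4)/(6·1)=43/517, b=Δ4−h4·(2M4+M5)/6=-431/517
t_q=35/4 → seg 4, τ=3/4; S=-2+-431/517·τ+-129/517·τ²+43/517·τ³=-90347/33088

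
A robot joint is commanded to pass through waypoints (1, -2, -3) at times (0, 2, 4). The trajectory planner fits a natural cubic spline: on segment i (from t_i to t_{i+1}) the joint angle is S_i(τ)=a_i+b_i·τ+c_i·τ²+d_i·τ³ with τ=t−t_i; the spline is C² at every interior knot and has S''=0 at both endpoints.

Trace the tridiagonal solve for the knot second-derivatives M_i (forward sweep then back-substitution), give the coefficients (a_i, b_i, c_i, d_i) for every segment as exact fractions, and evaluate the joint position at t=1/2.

Δ: Δ0=-3/2, Δ1=-1/2
row 1: diag=8, rhs=6; c'=1/4, d'=3/4
back: M1=3/4
M: M0=0, M1=3/4, M2=0
seg 0: a=1, c=M0/2=0, d=(M1−M0)/(6·2)=1/16, b=Δ0−h0·(2M0+M1)/6=-7/4
seg 1: a=-2, c=M1/2=3/8, d=(M2−M1)/(6·2)=-1/16, b=Δ1−h1·(2M1+M2)/6=-1
t_q=1/2 → seg 0, τ=1/2; S=1+-7/4·τ+0·τ²+1/16·τ³=17/128

  seg 0: a=1 b=-7/4 c=0 d=1/16
  seg 1: a=-2 b=-1 c=3/8 d=-1/16
S(1/2) = 17/128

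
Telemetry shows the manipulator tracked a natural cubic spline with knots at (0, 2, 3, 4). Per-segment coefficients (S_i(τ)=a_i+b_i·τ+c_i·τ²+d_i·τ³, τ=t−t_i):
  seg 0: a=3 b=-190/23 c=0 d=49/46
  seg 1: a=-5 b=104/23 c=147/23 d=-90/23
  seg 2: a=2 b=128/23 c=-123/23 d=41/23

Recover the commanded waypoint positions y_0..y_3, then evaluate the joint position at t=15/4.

y_0 = S_0(0) = a_0 = 3
y_1 = S_1(0) = a_1 = -5
y_2 = S_2(0) = a_2 = 2
y_3 = S_2(1) = 4
t_q=15/4 is in segment 2 (τ=3/4); S_2(τ)=5767/1472

y_0=3 y_1=-5 y_2=2 y_3=4
S(15/4) = 5767/1472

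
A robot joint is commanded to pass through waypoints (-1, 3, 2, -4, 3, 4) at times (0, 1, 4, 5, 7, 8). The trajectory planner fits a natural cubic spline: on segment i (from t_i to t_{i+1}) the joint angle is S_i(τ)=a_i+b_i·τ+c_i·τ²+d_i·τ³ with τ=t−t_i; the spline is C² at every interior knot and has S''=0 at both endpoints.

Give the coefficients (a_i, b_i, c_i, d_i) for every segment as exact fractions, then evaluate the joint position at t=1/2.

  seg 0: a=-1 b=5401/1284 c=0 d=-265/1284
  seg 1: a=3 b=2303/642 c=-265/428 d=-883/3852
  seg 2: a=2 b=-8111/1284 c=-287/107 d=3851/1284
  seg 3: a=-4 b=-1723/642 c=2703/428 d=-4139/2568
  seg 4: a=3 b=1039/321 c=-359/107 d=359/321
S(1/2) = 3689/3424

Δ: Δ0=4, Δ1=-1/3, Δ2=-6, Δ3=7/2, Δ4=1
row 1: diag=8, rhs=-26; c'=3/8, d'=-13/4
row 2: denom=8−3·3/8=55/8; d'=(-34−3·-13/4)/(55/8)=-194/55
row 3: denom=6−1·8/55=322/55; d'=(57−1·-194/55)/(322/55)=3329/322
row 4: denom=6−2·55/161=856/161; d'=(-15−2·3329/322)/(856/161)=-718/107
back: M4=-718/107
back: M3=3329/322−55/161·-718/107=2703/214
back: M2=-194/55−8/55·2703/214=-574/107
back: M1=-13/4−3/8·-574/107=-265/214
M: M0=0, M1=-265/214, M2=-574/107, M3=2703/214, M4=-718/107, M5=0
seg 0: a=-1, c=M0/2=0, d=(M1−M0)/(6·1)=-265/1284, b=Δ0−h0·(2M0+M1)/6=5401/1284
seg 1: a=3, c=M1/2=-265/428, d=(M2−M1)/(6·3)=-883/3852, b=Δ1−h1·(2M1+M2)/6=2303/642
seg 2: a=2, c=M2/2=-287/107, d=(M3−M2)/(6·1)=3851/1284, b=Δ2−h2·(2M2+M3)/6=-8111/1284
seg 3: a=-4, c=M3/2=2703/428, d=(M4−M3)/(6·2)=-4139/2568, b=Δ3−h3·(2M3+M4)/6=-1723/642
seg 4: a=3, c=M4/2=-359/107, d=(M5−M4)/(6·1)=359/321, b=Δ4−h4·(2M4+M5)/6=1039/321
t_q=1/2 → seg 0, τ=1/2; S=-1+5401/1284·τ+0·τ²+-265/1284·τ³=3689/3424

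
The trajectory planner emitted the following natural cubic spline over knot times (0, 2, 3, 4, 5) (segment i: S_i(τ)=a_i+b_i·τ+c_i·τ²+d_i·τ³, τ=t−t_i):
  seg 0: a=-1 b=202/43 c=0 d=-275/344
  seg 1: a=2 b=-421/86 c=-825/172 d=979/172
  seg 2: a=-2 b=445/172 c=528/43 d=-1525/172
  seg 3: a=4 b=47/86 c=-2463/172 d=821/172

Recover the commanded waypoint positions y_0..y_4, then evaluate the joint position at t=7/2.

y_0 = S_0(0) = a_0 = -1
y_1 = S_1(0) = a_1 = 2
y_2 = S_2(0) = a_2 = -2
y_3 = S_3(0) = a_3 = 4
y_4 = S_3(1) = -5
t_q=7/2 is in segment 2 (τ=1/2); S_2(τ)=1727/1376

y_0=-1 y_1=2 y_2=-2 y_3=4 y_4=-5
S(7/2) = 1727/1376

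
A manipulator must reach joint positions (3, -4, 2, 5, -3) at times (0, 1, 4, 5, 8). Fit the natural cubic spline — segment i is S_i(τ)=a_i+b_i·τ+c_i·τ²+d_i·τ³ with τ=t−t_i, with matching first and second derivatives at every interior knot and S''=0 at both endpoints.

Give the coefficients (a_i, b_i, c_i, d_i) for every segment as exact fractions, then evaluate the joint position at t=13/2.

  seg 0: a=3 b=-1775/216 c=0 d=263/216
  seg 1: a=-4 b=-493/108 c=263/72 d=-949/1944
  seg 2: a=2 b=901/216 c=-20/27 d=-31/72
  seg 3: a=5 b=151/108 c=-439/216 d=439/1944
S(13/2) = 631/192

Δ: Δ0=-7, Δ1=2, Δ2=3, Δ3=-8/3
row 1: diag=8, rhs=54; c'=3/8, d'=27/4
row 2: denom=8−3·3/8=55/8; d'=(6−3·27/4)/(55/8)=-114/55
row 3: denom=8−1·8/55=432/55; d'=(-34−1·-114/55)/(432/55)=-439/108
back: M3=-439/108
back: M2=-114/55−8/55·-439/108=-40/27
back: M1=27/4−3/8·-40/27=263/36
M: M0=0, M1=263/36, M2=-40/27, M3=-439/108, M4=0
seg 0: a=3, c=M0/2=0, d=(M1−M0)/(6·1)=263/216, b=Δ0−h0·(2M0+M1)/6=-1775/216
seg 1: a=-4, c=M1/2=263/72, d=(M2−M1)/(6·3)=-949/1944, b=Δ1−h1·(2M1+M2)/6=-493/108
seg 2: a=2, c=M2/2=-20/27, d=(M3−M2)/(6·1)=-31/72, b=Δ2−h2·(2M2+M3)/6=901/216
seg 3: a=5, c=M3/2=-439/216, d=(M4−M3)/(6·3)=439/1944, b=Δ3−h3·(2M3+M4)/6=151/108
t_q=13/2 → seg 3, τ=3/2; S=5+151/108·τ+-439/216·τ²+439/1944·τ³=631/192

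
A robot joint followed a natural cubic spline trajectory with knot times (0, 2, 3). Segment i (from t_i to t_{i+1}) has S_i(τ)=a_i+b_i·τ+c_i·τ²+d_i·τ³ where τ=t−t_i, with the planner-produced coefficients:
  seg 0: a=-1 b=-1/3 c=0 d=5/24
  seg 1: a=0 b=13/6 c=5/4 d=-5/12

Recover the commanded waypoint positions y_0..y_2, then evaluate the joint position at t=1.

y_0 = S_0(0) = a_0 = -1
y_1 = S_1(0) = a_1 = 0
y_2 = S_1(1) = 3
t_q=1 is in segment 0 (τ=1); S_0(τ)=-9/8

y_0=-1 y_1=0 y_2=3
S(1) = -9/8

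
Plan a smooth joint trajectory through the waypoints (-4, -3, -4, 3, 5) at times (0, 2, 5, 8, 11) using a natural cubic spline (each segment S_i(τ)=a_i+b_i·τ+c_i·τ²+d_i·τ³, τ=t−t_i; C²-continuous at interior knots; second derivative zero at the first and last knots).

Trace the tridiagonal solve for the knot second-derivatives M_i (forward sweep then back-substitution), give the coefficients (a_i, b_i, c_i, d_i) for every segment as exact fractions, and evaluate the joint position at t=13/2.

Δ: Δ0=1/2, Δ1=-1/3, Δ2=7/3, Δ3=2/3
row 1: diag=10, rhs=-5; c'=3/10, d'=-1/2
row 2: denom=12−3·3/10=111/10; d'=(16−3·-1/2)/(111/10)=175/111
row 3: denom=12−3·10/37=414/37; d'=(-10−3·175/111)/(414/37)=-545/414
back: M3=-545/414
back: M2=175/111−10/37·-545/414=400/207
back: M1=-1/2−3/10·400/207=-149/138
M: M0=0, M1=-149/138, M2=400/207, M3=-545/414, M4=0
seg 0: a=-4, c=M0/2=0, d=(M1−M0)/(6·2)=-149/1656, b=Δ0−h0·(2M0+M1)/6=178/207
seg 1: a=-3, c=M1/2=-149/276, d=(M2−M1)/(6·3)=1247/7452, b=Δ1−h1·(2M1+M2)/6=-91/414
seg 2: a=-4, c=M2/2=200/207, d=(M3−M2)/(6·3)=-1345/7452, b=Δ2−h2·(2M2+M3)/6=877/828
seg 3: a=3, c=M3/2=-545/828, d=(M4−M3)/(6·3)=545/7452, b=Δ3−h3·(2M3+M4)/6=821/414
t_q=13/2 → seg 2, τ=3/2; S=-4+877/828·τ+200/207·τ²+-1345/7452·τ³=-623/736

  seg 0: a=-4 b=178/207 c=0 d=-149/1656
  seg 1: a=-3 b=-91/414 c=-149/276 d=1247/7452
  seg 2: a=-4 b=877/828 c=200/207 d=-1345/7452
  seg 3: a=3 b=821/414 c=-545/828 d=545/7452
S(13/2) = -623/736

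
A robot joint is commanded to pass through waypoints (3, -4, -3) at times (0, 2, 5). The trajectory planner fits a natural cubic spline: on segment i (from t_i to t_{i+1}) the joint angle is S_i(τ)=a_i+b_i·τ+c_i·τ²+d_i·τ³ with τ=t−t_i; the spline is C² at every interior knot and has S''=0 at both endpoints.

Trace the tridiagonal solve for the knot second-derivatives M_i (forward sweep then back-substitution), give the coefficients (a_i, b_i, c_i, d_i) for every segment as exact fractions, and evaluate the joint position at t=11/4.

  seg 0: a=3 b=-64/15 c=0 d=23/120
  seg 1: a=-4 b=-59/30 c=23/20 d=-23/180
S(11/4) = -6249/1280

Δ: Δ0=-7/2, Δ1=1/3
row 1: diag=10, rhs=23; c'=3/10, d'=23/10
back: M1=23/10
M: M0=0, M1=23/10, M2=0
seg 0: a=3, c=M0/2=0, d=(M1−M0)/(6·2)=23/120, b=Δ0−h0·(2M0+M1)/6=-64/15
seg 1: a=-4, c=M1/2=23/20, d=(M2−M1)/(6·3)=-23/180, b=Δ1−h1·(2M1+M2)/6=-59/30
t_q=11/4 → seg 1, τ=3/4; S=-4+-59/30·τ+23/20·τ²+-23/180·τ³=-6249/1280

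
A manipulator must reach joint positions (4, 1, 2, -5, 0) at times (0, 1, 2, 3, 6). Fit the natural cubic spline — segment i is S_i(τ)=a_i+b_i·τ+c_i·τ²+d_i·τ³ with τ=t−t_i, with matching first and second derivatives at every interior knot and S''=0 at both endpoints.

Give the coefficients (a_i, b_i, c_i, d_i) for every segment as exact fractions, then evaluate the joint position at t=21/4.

Δ: Δ0=-3, Δ1=1, Δ2=-7, Δ3=5/3
row 1: diag=4, rhs=24; c'=1/4, d'=6
row 2: denom=4−1·1/4=15/4; d'=(-48−1·6)/(15/4)=-72/5
row 3: denom=8−1·4/15=116/15; d'=(52−1·-72/5)/(116/15)=249/29
back: M3=249/29
back: M2=-72/5−4/15·249/29=-484/29
back: M1=6−1/4·-484/29=295/29
M: M0=0, M1=295/29, M2=-484/29, M3=249/29, M4=0
seg 0: a=4, c=M0/2=0, d=(M1−M0)/(6·1)=295/174, b=Δ0−h0·(2M0+M1)/6=-817/174
seg 1: a=1, c=M1/2=295/58, d=(M2−M1)/(6·1)=-779/174, b=Δ1−h1·(2M1+M2)/6=34/87
seg 2: a=2, c=M2/2=-242/29, d=(M3−M2)/(6·1)=733/174, b=Δ2−h2·(2M2+M3)/6=-499/174
seg 3: a=-5, c=M3/2=249/58, d=(M4−M3)/(6·3)=-83/174, b=Δ3−h3·(2M3+M4)/6=-602/87
t_q=21/4 → seg 3, τ=9/4; S=-5+-602/87·τ+249/58·τ²+-83/174·τ³=-15845/3712

  seg 0: a=4 b=-817/174 c=0 d=295/174
  seg 1: a=1 b=34/87 c=295/58 d=-779/174
  seg 2: a=2 b=-499/174 c=-242/29 d=733/174
  seg 3: a=-5 b=-602/87 c=249/58 d=-83/174
S(21/4) = -15845/3712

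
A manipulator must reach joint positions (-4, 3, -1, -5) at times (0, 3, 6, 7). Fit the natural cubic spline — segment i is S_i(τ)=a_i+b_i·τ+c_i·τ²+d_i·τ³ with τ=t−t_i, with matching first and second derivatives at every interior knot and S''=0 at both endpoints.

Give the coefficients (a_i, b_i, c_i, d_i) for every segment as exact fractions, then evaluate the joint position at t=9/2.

  seg 0: a=-4 b=89/29 c=0 d=-64/783
  seg 1: a=3 b=25/29 c=-64/87 d=1/783
  seg 2: a=-1 b=-102/29 c=-21/29 d=7/29
S(9/2) = 613/232

Δ: Δ0=7/3, Δ1=-4/3, Δ2=-4
row 1: diag=12, rhs=-22; c'=1/4, d'=-11/6
row 2: denom=8−3·1/4=29/4; d'=(-16−3·-11/6)/(29/4)=-42/29
back: M2=-42/29
back: M1=-11/6−1/4·-42/29=-128/87
M: M0=0, M1=-128/87, M2=-42/29, M3=0
seg 0: a=-4, c=M0/2=0, d=(M1−M0)/(6·3)=-64/783, b=Δ0−h0·(2M0+M1)/6=89/29
seg 1: a=3, c=M1/2=-64/87, d=(M2−M1)/(6·3)=1/783, b=Δ1−h1·(2M1+M2)/6=25/29
seg 2: a=-1, c=M2/2=-21/29, d=(M3−M2)/(6·1)=7/29, b=Δ2−h2·(2M2+M3)/6=-102/29
t_q=9/2 → seg 1, τ=3/2; S=3+25/29·τ+-64/87·τ²+1/783·τ³=613/232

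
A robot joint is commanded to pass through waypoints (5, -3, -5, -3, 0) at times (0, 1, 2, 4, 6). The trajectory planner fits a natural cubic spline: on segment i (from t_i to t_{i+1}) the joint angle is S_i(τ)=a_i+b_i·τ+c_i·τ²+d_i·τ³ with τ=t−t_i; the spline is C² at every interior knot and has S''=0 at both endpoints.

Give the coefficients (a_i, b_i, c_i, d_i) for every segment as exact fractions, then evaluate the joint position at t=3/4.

Δ: Δ0=-8, Δ1=-2, Δ2=1, Δ3=3/2
row 1: diag=4, rhs=36; c'=1/4, d'=9
row 2: denom=6−1·1/4=23/4; d'=(18−1·9)/(23/4)=36/23
row 3: denom=8−2·8/23=168/23; d'=(3−2·36/23)/(168/23)=-1/56
back: M3=-1/56
back: M2=36/23−8/23·-1/56=11/7
back: M1=9−1/4·11/7=241/28
M: M0=0, M1=241/28, M2=11/7, M3=-1/56, M4=0
seg 0: a=5, c=M0/2=0, d=(M1−M0)/(6·1)=241/168, b=Δ0−h0·(2M0+M1)/6=-1585/168
seg 1: a=-3, c=M1/2=241/56, d=(M2−M1)/(6·1)=-197/168, b=Δ1−h1·(2M1+M2)/6=-431/84
seg 2: a=-5, c=M2/2=11/14, d=(M3−M2)/(6·2)=-89/672, b=Δ2−h2·(2M2+M3)/6=-1/24
seg 3: a=-3, c=M3/2=-1/112, d=(M4−M3)/(6·2)=1/672, b=Δ3−h3·(2M3+M4)/6=127/84
t_q=3/4 → seg 0, τ=3/4; S=5+-1585/168·τ+0·τ²+241/168·τ³=-753/512

  seg 0: a=5 b=-1585/168 c=0 d=241/168
  seg 1: a=-3 b=-431/84 c=241/56 d=-197/168
  seg 2: a=-5 b=-1/24 c=11/14 d=-89/672
  seg 3: a=-3 b=127/84 c=-1/112 d=1/672
S(3/4) = -753/512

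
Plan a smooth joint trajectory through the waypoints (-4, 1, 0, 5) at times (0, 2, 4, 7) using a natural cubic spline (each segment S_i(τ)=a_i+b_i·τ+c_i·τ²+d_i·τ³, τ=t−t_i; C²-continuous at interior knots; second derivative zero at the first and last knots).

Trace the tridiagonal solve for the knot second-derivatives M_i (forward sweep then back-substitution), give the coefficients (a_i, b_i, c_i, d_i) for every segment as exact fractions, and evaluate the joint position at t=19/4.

  seg 0: a=-4 b=194/57 c=0 d=-103/456
  seg 1: a=1 b=79/114 c=-103/76 d=173/456
  seg 2: a=0 b=-10/57 c=35/38 d=-35/342
S(19/4) = 835/2432

Δ: Δ0=5/2, Δ1=-1/2, Δ2=5/3
row 1: diag=8, rhs=-18; c'=1/4, d'=-9/4
row 2: denom=10−2·1/4=19/2; d'=(13−2·-9/4)/(19/2)=35/19
back: M2=35/19
back: M1=-9/4−1/4·35/19=-103/38
M: M0=0, M1=-103/38, M2=35/19, M3=0
seg 0: a=-4, c=M0/2=0, d=(M1−M0)/(6·2)=-103/456, b=Δ0−h0·(2M0+M1)/6=194/57
seg 1: a=1, c=M1/2=-103/76, d=(M2−M1)/(6·2)=173/456, b=Δ1−h1·(2M1+M2)/6=79/114
seg 2: a=0, c=M2/2=35/38, d=(M3−M2)/(6·3)=-35/342, b=Δ2−h2·(2M2+M3)/6=-10/57
t_q=19/4 → seg 2, τ=3/4; S=0+-10/57·τ+35/38·τ²+-35/342·τ³=835/2432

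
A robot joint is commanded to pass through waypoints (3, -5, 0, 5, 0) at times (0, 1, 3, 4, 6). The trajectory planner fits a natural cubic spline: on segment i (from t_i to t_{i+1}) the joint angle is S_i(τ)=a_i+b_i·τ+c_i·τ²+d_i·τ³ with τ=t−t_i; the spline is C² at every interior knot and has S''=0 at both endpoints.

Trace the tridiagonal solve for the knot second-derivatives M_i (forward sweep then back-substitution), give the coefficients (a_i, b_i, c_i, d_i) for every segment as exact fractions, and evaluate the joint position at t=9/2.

  seg 0: a=3 b=-1207/124 c=0 d=215/124
  seg 1: a=-5 b=-281/62 c=645/124 d=-209/248
  seg 2: a=0 b=191/31 c=9/62 d=-81/62
  seg 3: a=5 b=157/62 c=-117/31 d=39/62
S(9/2) = 2679/496

Δ: Δ0=-8, Δ1=5/2, Δ2=5, Δ3=-5/2
row 1: diag=6, rhs=63; c'=1/3, d'=21/2
row 2: denom=6−2·1/3=16/3; d'=(15−2·21/2)/(16/3)=-9/8
row 3: denom=6−1·3/16=93/16; d'=(-45−1·-9/8)/(93/16)=-234/31
back: M3=-234/31
back: M2=-9/8−3/16·-234/31=9/31
back: M1=21/2−1/3·9/31=645/62
M: M0=0, M1=645/62, M2=9/31, M3=-234/31, M4=0
seg 0: a=3, c=M0/2=0, d=(M1−M0)/(6·1)=215/124, b=Δ0−h0·(2M0+M1)/6=-1207/124
seg 1: a=-5, c=M1/2=645/124, d=(M2−M1)/(6·2)=-209/248, b=Δ1−h1·(2M1+M2)/6=-281/62
seg 2: a=0, c=M2/2=9/62, d=(M3−M2)/(6·1)=-81/62, b=Δ2−h2·(2M2+M3)/6=191/31
seg 3: a=5, c=M3/2=-117/31, d=(M4−M3)/(6·2)=39/62, b=Δ3−h3·(2M3+M4)/6=157/62
t_q=9/2 → seg 3, τ=1/2; S=5+157/62·τ+-117/31·τ²+39/62·τ³=2679/496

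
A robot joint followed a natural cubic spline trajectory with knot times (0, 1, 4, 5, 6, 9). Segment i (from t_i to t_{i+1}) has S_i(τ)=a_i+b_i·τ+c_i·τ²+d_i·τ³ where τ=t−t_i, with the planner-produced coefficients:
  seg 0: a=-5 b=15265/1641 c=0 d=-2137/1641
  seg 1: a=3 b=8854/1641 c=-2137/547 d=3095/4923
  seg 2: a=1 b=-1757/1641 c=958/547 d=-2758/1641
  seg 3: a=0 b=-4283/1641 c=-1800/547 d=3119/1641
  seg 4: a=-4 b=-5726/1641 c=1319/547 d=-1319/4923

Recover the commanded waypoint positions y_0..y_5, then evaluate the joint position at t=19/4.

y_0=-5 y_1=3 y_2=1 y_3=0 y_4=-4 y_5=0
S(19/4) = 8281/17504

y_0 = S_0(0) = a_0 = -5
y_1 = S_1(0) = a_1 = 3
y_2 = S_2(0) = a_2 = 1
y_3 = S_3(0) = a_3 = 0
y_4 = S_4(0) = a_4 = -4
y_5 = S_4(3) = 0
t_q=19/4 is in segment 2 (τ=3/4); S_2(τ)=8281/17504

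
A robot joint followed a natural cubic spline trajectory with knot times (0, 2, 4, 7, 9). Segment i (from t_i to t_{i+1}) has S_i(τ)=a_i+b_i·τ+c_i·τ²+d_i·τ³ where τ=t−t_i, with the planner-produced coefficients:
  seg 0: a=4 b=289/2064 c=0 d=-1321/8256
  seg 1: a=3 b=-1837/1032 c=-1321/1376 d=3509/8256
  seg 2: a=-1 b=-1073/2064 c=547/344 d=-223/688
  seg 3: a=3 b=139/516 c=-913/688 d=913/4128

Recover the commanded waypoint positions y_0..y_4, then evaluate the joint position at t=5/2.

y_0 = S_0(0) = a_0 = 4
y_1 = S_1(0) = a_1 = 3
y_2 = S_2(0) = a_2 = -1
y_3 = S_3(0) = a_3 = 3
y_4 = S_3(2) = 0
t_q=5/2 is in segment 1 (τ=1/2); S_1(τ)=42339/22016

y_0=4 y_1=3 y_2=-1 y_3=3 y_4=0
S(5/2) = 42339/22016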